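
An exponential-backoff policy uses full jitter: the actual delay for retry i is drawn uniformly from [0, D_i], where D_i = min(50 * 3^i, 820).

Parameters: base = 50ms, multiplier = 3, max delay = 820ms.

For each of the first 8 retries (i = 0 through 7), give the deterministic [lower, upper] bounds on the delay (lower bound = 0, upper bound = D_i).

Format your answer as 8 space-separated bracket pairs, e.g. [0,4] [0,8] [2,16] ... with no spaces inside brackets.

Answer: [0,50] [0,150] [0,450] [0,820] [0,820] [0,820] [0,820] [0,820]

Derivation:
Computing bounds per retry:
  i=0: D_i=min(50*3^0,820)=50, bounds=[0,50]
  i=1: D_i=min(50*3^1,820)=150, bounds=[0,150]
  i=2: D_i=min(50*3^2,820)=450, bounds=[0,450]
  i=3: D_i=min(50*3^3,820)=820, bounds=[0,820]
  i=4: D_i=min(50*3^4,820)=820, bounds=[0,820]
  i=5: D_i=min(50*3^5,820)=820, bounds=[0,820]
  i=6: D_i=min(50*3^6,820)=820, bounds=[0,820]
  i=7: D_i=min(50*3^7,820)=820, bounds=[0,820]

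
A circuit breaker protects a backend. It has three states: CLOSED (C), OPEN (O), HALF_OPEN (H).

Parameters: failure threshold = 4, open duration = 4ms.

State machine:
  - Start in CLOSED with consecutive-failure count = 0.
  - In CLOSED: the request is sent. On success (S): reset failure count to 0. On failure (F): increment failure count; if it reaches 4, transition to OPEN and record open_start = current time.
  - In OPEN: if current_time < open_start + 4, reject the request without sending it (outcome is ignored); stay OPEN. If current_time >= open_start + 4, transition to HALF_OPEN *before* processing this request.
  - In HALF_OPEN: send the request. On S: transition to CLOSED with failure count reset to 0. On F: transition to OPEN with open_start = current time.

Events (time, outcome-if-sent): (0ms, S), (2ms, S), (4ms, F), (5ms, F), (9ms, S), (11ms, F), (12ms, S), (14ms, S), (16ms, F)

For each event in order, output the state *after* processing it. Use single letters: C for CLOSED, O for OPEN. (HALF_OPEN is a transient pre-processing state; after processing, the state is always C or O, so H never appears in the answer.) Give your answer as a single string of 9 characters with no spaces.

Answer: CCCCCCCCC

Derivation:
State after each event:
  event#1 t=0ms outcome=S: state=CLOSED
  event#2 t=2ms outcome=S: state=CLOSED
  event#3 t=4ms outcome=F: state=CLOSED
  event#4 t=5ms outcome=F: state=CLOSED
  event#5 t=9ms outcome=S: state=CLOSED
  event#6 t=11ms outcome=F: state=CLOSED
  event#7 t=12ms outcome=S: state=CLOSED
  event#8 t=14ms outcome=S: state=CLOSED
  event#9 t=16ms outcome=F: state=CLOSED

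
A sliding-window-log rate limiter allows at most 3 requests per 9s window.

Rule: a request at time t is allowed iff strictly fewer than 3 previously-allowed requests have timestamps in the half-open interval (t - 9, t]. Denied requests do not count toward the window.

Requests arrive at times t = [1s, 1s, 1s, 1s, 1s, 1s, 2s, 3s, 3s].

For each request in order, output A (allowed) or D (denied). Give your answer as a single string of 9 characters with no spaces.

Tracking allowed requests in the window:
  req#1 t=1s: ALLOW
  req#2 t=1s: ALLOW
  req#3 t=1s: ALLOW
  req#4 t=1s: DENY
  req#5 t=1s: DENY
  req#6 t=1s: DENY
  req#7 t=2s: DENY
  req#8 t=3s: DENY
  req#9 t=3s: DENY

Answer: AAADDDDDD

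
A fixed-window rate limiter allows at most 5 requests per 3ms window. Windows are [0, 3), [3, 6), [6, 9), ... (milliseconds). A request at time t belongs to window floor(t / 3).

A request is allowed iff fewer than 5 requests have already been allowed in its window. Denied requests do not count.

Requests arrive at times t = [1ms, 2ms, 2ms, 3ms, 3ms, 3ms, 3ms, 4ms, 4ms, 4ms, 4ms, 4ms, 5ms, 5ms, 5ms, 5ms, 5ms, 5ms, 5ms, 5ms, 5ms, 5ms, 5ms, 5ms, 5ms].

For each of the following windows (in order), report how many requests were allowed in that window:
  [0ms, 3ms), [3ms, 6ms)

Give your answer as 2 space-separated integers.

Answer: 3 5

Derivation:
Processing requests:
  req#1 t=1ms (window 0): ALLOW
  req#2 t=2ms (window 0): ALLOW
  req#3 t=2ms (window 0): ALLOW
  req#4 t=3ms (window 1): ALLOW
  req#5 t=3ms (window 1): ALLOW
  req#6 t=3ms (window 1): ALLOW
  req#7 t=3ms (window 1): ALLOW
  req#8 t=4ms (window 1): ALLOW
  req#9 t=4ms (window 1): DENY
  req#10 t=4ms (window 1): DENY
  req#11 t=4ms (window 1): DENY
  req#12 t=4ms (window 1): DENY
  req#13 t=5ms (window 1): DENY
  req#14 t=5ms (window 1): DENY
  req#15 t=5ms (window 1): DENY
  req#16 t=5ms (window 1): DENY
  req#17 t=5ms (window 1): DENY
  req#18 t=5ms (window 1): DENY
  req#19 t=5ms (window 1): DENY
  req#20 t=5ms (window 1): DENY
  req#21 t=5ms (window 1): DENY
  req#22 t=5ms (window 1): DENY
  req#23 t=5ms (window 1): DENY
  req#24 t=5ms (window 1): DENY
  req#25 t=5ms (window 1): DENY

Allowed counts by window: 3 5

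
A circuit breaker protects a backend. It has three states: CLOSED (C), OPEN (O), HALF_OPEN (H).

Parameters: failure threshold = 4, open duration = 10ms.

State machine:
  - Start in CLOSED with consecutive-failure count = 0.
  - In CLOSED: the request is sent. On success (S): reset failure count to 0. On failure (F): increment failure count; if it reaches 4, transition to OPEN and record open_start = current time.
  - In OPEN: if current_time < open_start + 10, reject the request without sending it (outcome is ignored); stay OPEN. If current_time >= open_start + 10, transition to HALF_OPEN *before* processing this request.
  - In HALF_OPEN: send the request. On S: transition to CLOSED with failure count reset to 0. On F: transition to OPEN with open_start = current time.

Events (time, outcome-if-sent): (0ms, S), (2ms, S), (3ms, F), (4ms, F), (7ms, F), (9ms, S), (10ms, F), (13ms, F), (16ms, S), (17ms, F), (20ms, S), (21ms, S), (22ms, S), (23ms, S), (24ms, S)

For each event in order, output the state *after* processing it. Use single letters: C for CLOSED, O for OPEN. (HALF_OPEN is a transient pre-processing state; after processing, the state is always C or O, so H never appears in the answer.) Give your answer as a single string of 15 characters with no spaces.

State after each event:
  event#1 t=0ms outcome=S: state=CLOSED
  event#2 t=2ms outcome=S: state=CLOSED
  event#3 t=3ms outcome=F: state=CLOSED
  event#4 t=4ms outcome=F: state=CLOSED
  event#5 t=7ms outcome=F: state=CLOSED
  event#6 t=9ms outcome=S: state=CLOSED
  event#7 t=10ms outcome=F: state=CLOSED
  event#8 t=13ms outcome=F: state=CLOSED
  event#9 t=16ms outcome=S: state=CLOSED
  event#10 t=17ms outcome=F: state=CLOSED
  event#11 t=20ms outcome=S: state=CLOSED
  event#12 t=21ms outcome=S: state=CLOSED
  event#13 t=22ms outcome=S: state=CLOSED
  event#14 t=23ms outcome=S: state=CLOSED
  event#15 t=24ms outcome=S: state=CLOSED

Answer: CCCCCCCCCCCCCCC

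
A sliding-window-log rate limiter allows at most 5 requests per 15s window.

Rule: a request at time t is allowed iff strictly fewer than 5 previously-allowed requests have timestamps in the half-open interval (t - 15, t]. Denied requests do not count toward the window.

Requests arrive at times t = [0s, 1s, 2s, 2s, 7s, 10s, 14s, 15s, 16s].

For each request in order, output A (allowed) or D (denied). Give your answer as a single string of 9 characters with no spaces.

Answer: AAAAADDAA

Derivation:
Tracking allowed requests in the window:
  req#1 t=0s: ALLOW
  req#2 t=1s: ALLOW
  req#3 t=2s: ALLOW
  req#4 t=2s: ALLOW
  req#5 t=7s: ALLOW
  req#6 t=10s: DENY
  req#7 t=14s: DENY
  req#8 t=15s: ALLOW
  req#9 t=16s: ALLOW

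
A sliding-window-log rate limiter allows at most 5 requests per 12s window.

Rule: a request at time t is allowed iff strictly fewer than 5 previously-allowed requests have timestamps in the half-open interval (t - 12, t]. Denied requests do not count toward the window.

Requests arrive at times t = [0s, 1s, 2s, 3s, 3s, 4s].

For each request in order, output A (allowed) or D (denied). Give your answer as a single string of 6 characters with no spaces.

Tracking allowed requests in the window:
  req#1 t=0s: ALLOW
  req#2 t=1s: ALLOW
  req#3 t=2s: ALLOW
  req#4 t=3s: ALLOW
  req#5 t=3s: ALLOW
  req#6 t=4s: DENY

Answer: AAAAAD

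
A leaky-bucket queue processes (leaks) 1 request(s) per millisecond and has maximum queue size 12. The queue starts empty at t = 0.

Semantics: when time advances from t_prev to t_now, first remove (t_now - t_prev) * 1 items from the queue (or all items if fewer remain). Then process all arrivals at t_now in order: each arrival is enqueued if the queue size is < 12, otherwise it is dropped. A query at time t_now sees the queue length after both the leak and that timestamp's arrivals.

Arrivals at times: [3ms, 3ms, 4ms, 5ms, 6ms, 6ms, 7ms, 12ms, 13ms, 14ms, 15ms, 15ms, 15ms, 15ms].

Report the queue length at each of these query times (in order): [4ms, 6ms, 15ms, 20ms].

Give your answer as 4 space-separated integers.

Queue lengths at query times:
  query t=4ms: backlog = 2
  query t=6ms: backlog = 3
  query t=15ms: backlog = 4
  query t=20ms: backlog = 0

Answer: 2 3 4 0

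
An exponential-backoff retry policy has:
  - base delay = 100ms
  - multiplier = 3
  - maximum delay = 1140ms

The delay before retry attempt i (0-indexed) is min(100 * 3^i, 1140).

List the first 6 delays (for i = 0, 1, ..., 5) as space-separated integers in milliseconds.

Computing each delay:
  i=0: min(100*3^0, 1140) = 100
  i=1: min(100*3^1, 1140) = 300
  i=2: min(100*3^2, 1140) = 900
  i=3: min(100*3^3, 1140) = 1140
  i=4: min(100*3^4, 1140) = 1140
  i=5: min(100*3^5, 1140) = 1140

Answer: 100 300 900 1140 1140 1140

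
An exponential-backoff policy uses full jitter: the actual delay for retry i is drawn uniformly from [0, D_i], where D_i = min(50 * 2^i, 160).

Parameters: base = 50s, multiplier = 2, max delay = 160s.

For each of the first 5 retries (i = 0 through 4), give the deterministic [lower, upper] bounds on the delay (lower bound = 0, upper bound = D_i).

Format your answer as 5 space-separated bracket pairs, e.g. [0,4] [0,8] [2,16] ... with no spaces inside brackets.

Answer: [0,50] [0,100] [0,160] [0,160] [0,160]

Derivation:
Computing bounds per retry:
  i=0: D_i=min(50*2^0,160)=50, bounds=[0,50]
  i=1: D_i=min(50*2^1,160)=100, bounds=[0,100]
  i=2: D_i=min(50*2^2,160)=160, bounds=[0,160]
  i=3: D_i=min(50*2^3,160)=160, bounds=[0,160]
  i=4: D_i=min(50*2^4,160)=160, bounds=[0,160]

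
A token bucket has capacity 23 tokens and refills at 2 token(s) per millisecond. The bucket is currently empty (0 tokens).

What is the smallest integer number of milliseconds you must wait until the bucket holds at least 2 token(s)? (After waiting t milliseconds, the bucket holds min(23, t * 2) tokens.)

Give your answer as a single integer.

Answer: 1

Derivation:
Need t * 2 >= 2, so t >= 2/2.
Smallest integer t = ceil(2/2) = 1.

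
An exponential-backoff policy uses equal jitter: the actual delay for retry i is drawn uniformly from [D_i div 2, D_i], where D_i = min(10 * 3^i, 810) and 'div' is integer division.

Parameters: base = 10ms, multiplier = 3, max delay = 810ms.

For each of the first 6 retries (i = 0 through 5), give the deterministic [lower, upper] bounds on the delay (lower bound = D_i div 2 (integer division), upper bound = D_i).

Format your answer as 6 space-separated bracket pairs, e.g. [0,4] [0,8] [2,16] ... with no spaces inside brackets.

Computing bounds per retry:
  i=0: D_i=min(10*3^0,810)=10, bounds=[5,10]
  i=1: D_i=min(10*3^1,810)=30, bounds=[15,30]
  i=2: D_i=min(10*3^2,810)=90, bounds=[45,90]
  i=3: D_i=min(10*3^3,810)=270, bounds=[135,270]
  i=4: D_i=min(10*3^4,810)=810, bounds=[405,810]
  i=5: D_i=min(10*3^5,810)=810, bounds=[405,810]

Answer: [5,10] [15,30] [45,90] [135,270] [405,810] [405,810]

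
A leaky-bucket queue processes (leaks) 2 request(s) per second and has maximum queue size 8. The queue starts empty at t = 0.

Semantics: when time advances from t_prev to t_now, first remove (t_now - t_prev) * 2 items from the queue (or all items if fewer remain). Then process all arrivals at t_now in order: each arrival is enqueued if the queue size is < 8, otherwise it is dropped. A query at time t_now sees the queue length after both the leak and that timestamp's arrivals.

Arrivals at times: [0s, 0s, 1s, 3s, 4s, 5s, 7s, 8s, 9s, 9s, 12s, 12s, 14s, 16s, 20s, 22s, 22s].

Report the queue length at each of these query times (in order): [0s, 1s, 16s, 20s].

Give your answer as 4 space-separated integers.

Queue lengths at query times:
  query t=0s: backlog = 2
  query t=1s: backlog = 1
  query t=16s: backlog = 1
  query t=20s: backlog = 1

Answer: 2 1 1 1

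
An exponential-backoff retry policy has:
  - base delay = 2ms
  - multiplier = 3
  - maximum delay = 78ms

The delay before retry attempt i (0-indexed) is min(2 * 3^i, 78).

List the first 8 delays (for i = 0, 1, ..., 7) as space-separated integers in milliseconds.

Answer: 2 6 18 54 78 78 78 78

Derivation:
Computing each delay:
  i=0: min(2*3^0, 78) = 2
  i=1: min(2*3^1, 78) = 6
  i=2: min(2*3^2, 78) = 18
  i=3: min(2*3^3, 78) = 54
  i=4: min(2*3^4, 78) = 78
  i=5: min(2*3^5, 78) = 78
  i=6: min(2*3^6, 78) = 78
  i=7: min(2*3^7, 78) = 78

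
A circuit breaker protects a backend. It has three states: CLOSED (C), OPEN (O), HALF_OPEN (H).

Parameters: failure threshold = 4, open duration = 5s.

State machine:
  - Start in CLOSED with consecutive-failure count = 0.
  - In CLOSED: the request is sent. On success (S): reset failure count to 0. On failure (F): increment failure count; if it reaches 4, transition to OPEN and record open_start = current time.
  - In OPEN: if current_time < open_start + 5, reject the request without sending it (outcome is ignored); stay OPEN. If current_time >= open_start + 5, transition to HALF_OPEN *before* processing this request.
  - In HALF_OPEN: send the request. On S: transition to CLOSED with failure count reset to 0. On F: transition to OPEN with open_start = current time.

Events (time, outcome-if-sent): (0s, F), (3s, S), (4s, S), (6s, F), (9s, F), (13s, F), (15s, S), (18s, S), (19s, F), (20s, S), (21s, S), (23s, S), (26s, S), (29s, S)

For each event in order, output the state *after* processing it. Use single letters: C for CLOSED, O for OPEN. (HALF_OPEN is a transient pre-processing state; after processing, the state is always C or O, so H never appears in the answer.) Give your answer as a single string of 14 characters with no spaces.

Answer: CCCCCCCCCCCCCC

Derivation:
State after each event:
  event#1 t=0s outcome=F: state=CLOSED
  event#2 t=3s outcome=S: state=CLOSED
  event#3 t=4s outcome=S: state=CLOSED
  event#4 t=6s outcome=F: state=CLOSED
  event#5 t=9s outcome=F: state=CLOSED
  event#6 t=13s outcome=F: state=CLOSED
  event#7 t=15s outcome=S: state=CLOSED
  event#8 t=18s outcome=S: state=CLOSED
  event#9 t=19s outcome=F: state=CLOSED
  event#10 t=20s outcome=S: state=CLOSED
  event#11 t=21s outcome=S: state=CLOSED
  event#12 t=23s outcome=S: state=CLOSED
  event#13 t=26s outcome=S: state=CLOSED
  event#14 t=29s outcome=S: state=CLOSED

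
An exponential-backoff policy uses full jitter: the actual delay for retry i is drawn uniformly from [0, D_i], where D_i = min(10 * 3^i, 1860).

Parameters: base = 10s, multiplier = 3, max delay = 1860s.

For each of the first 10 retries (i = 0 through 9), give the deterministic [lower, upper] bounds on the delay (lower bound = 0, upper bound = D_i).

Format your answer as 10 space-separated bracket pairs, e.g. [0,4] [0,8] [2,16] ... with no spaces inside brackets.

Computing bounds per retry:
  i=0: D_i=min(10*3^0,1860)=10, bounds=[0,10]
  i=1: D_i=min(10*3^1,1860)=30, bounds=[0,30]
  i=2: D_i=min(10*3^2,1860)=90, bounds=[0,90]
  i=3: D_i=min(10*3^3,1860)=270, bounds=[0,270]
  i=4: D_i=min(10*3^4,1860)=810, bounds=[0,810]
  i=5: D_i=min(10*3^5,1860)=1860, bounds=[0,1860]
  i=6: D_i=min(10*3^6,1860)=1860, bounds=[0,1860]
  i=7: D_i=min(10*3^7,1860)=1860, bounds=[0,1860]
  i=8: D_i=min(10*3^8,1860)=1860, bounds=[0,1860]
  i=9: D_i=min(10*3^9,1860)=1860, bounds=[0,1860]

Answer: [0,10] [0,30] [0,90] [0,270] [0,810] [0,1860] [0,1860] [0,1860] [0,1860] [0,1860]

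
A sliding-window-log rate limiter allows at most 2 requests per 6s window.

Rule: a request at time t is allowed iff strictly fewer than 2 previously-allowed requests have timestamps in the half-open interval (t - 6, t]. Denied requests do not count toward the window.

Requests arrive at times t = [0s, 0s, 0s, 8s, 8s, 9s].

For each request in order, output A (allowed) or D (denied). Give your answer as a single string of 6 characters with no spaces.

Tracking allowed requests in the window:
  req#1 t=0s: ALLOW
  req#2 t=0s: ALLOW
  req#3 t=0s: DENY
  req#4 t=8s: ALLOW
  req#5 t=8s: ALLOW
  req#6 t=9s: DENY

Answer: AADAAD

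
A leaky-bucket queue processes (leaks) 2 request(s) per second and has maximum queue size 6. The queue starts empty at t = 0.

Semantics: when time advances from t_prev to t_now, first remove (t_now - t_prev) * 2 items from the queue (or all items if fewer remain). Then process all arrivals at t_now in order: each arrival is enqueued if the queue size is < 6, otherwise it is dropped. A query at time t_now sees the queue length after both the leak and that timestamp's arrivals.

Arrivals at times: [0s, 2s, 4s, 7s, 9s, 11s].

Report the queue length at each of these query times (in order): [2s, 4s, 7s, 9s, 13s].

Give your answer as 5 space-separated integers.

Queue lengths at query times:
  query t=2s: backlog = 1
  query t=4s: backlog = 1
  query t=7s: backlog = 1
  query t=9s: backlog = 1
  query t=13s: backlog = 0

Answer: 1 1 1 1 0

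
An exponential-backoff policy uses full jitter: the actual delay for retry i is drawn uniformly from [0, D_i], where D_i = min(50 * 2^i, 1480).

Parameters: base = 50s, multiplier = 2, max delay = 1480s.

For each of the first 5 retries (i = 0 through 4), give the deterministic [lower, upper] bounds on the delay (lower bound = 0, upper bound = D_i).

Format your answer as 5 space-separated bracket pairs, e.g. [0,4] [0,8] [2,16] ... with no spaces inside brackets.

Computing bounds per retry:
  i=0: D_i=min(50*2^0,1480)=50, bounds=[0,50]
  i=1: D_i=min(50*2^1,1480)=100, bounds=[0,100]
  i=2: D_i=min(50*2^2,1480)=200, bounds=[0,200]
  i=3: D_i=min(50*2^3,1480)=400, bounds=[0,400]
  i=4: D_i=min(50*2^4,1480)=800, bounds=[0,800]

Answer: [0,50] [0,100] [0,200] [0,400] [0,800]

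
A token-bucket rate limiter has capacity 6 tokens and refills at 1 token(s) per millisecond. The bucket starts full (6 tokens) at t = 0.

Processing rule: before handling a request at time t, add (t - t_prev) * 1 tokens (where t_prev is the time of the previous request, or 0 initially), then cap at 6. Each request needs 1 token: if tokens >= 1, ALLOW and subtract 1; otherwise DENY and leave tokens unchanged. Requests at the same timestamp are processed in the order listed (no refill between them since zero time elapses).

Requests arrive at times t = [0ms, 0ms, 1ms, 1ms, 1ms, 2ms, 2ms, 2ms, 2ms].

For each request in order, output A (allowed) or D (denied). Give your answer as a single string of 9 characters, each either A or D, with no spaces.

Simulating step by step:
  req#1 t=0ms: ALLOW
  req#2 t=0ms: ALLOW
  req#3 t=1ms: ALLOW
  req#4 t=1ms: ALLOW
  req#5 t=1ms: ALLOW
  req#6 t=2ms: ALLOW
  req#7 t=2ms: ALLOW
  req#8 t=2ms: ALLOW
  req#9 t=2ms: DENY

Answer: AAAAAAAAD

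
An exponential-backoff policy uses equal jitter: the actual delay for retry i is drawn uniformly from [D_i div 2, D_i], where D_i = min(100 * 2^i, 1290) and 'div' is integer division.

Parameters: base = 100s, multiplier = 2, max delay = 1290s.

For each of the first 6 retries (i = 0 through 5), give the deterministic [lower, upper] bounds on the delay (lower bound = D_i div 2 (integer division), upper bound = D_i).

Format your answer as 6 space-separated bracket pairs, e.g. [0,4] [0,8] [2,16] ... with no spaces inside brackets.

Answer: [50,100] [100,200] [200,400] [400,800] [645,1290] [645,1290]

Derivation:
Computing bounds per retry:
  i=0: D_i=min(100*2^0,1290)=100, bounds=[50,100]
  i=1: D_i=min(100*2^1,1290)=200, bounds=[100,200]
  i=2: D_i=min(100*2^2,1290)=400, bounds=[200,400]
  i=3: D_i=min(100*2^3,1290)=800, bounds=[400,800]
  i=4: D_i=min(100*2^4,1290)=1290, bounds=[645,1290]
  i=5: D_i=min(100*2^5,1290)=1290, bounds=[645,1290]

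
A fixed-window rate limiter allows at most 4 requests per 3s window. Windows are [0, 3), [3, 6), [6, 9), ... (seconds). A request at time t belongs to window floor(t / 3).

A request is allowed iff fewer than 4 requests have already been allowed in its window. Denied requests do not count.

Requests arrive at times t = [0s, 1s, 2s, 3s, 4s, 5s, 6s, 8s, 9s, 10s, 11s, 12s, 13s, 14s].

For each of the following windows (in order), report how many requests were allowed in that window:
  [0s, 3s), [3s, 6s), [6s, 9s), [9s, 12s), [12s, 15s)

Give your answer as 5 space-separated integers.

Answer: 3 3 2 3 3

Derivation:
Processing requests:
  req#1 t=0s (window 0): ALLOW
  req#2 t=1s (window 0): ALLOW
  req#3 t=2s (window 0): ALLOW
  req#4 t=3s (window 1): ALLOW
  req#5 t=4s (window 1): ALLOW
  req#6 t=5s (window 1): ALLOW
  req#7 t=6s (window 2): ALLOW
  req#8 t=8s (window 2): ALLOW
  req#9 t=9s (window 3): ALLOW
  req#10 t=10s (window 3): ALLOW
  req#11 t=11s (window 3): ALLOW
  req#12 t=12s (window 4): ALLOW
  req#13 t=13s (window 4): ALLOW
  req#14 t=14s (window 4): ALLOW

Allowed counts by window: 3 3 2 3 3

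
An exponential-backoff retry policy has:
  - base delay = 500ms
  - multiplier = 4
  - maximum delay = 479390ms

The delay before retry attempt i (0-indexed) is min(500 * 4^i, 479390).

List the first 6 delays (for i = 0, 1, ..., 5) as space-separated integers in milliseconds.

Computing each delay:
  i=0: min(500*4^0, 479390) = 500
  i=1: min(500*4^1, 479390) = 2000
  i=2: min(500*4^2, 479390) = 8000
  i=3: min(500*4^3, 479390) = 32000
  i=4: min(500*4^4, 479390) = 128000
  i=5: min(500*4^5, 479390) = 479390

Answer: 500 2000 8000 32000 128000 479390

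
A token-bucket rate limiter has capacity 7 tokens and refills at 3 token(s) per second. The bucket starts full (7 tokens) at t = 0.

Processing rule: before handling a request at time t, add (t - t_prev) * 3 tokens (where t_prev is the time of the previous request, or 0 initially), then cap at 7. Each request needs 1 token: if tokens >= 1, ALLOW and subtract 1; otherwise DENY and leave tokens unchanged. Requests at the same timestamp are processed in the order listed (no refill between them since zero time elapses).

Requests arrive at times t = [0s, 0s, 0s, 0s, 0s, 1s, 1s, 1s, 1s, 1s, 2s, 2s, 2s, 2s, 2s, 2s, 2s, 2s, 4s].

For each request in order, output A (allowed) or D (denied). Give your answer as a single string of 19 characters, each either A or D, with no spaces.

Answer: AAAAAAAAAAAAADDDDDA

Derivation:
Simulating step by step:
  req#1 t=0s: ALLOW
  req#2 t=0s: ALLOW
  req#3 t=0s: ALLOW
  req#4 t=0s: ALLOW
  req#5 t=0s: ALLOW
  req#6 t=1s: ALLOW
  req#7 t=1s: ALLOW
  req#8 t=1s: ALLOW
  req#9 t=1s: ALLOW
  req#10 t=1s: ALLOW
  req#11 t=2s: ALLOW
  req#12 t=2s: ALLOW
  req#13 t=2s: ALLOW
  req#14 t=2s: DENY
  req#15 t=2s: DENY
  req#16 t=2s: DENY
  req#17 t=2s: DENY
  req#18 t=2s: DENY
  req#19 t=4s: ALLOW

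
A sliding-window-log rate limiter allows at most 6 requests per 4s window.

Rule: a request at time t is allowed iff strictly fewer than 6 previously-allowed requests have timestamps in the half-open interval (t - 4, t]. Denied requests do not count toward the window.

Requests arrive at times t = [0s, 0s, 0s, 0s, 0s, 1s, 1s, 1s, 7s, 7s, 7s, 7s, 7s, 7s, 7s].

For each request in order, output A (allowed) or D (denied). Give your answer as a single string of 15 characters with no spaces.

Answer: AAAAAADDAAAAAAD

Derivation:
Tracking allowed requests in the window:
  req#1 t=0s: ALLOW
  req#2 t=0s: ALLOW
  req#3 t=0s: ALLOW
  req#4 t=0s: ALLOW
  req#5 t=0s: ALLOW
  req#6 t=1s: ALLOW
  req#7 t=1s: DENY
  req#8 t=1s: DENY
  req#9 t=7s: ALLOW
  req#10 t=7s: ALLOW
  req#11 t=7s: ALLOW
  req#12 t=7s: ALLOW
  req#13 t=7s: ALLOW
  req#14 t=7s: ALLOW
  req#15 t=7s: DENY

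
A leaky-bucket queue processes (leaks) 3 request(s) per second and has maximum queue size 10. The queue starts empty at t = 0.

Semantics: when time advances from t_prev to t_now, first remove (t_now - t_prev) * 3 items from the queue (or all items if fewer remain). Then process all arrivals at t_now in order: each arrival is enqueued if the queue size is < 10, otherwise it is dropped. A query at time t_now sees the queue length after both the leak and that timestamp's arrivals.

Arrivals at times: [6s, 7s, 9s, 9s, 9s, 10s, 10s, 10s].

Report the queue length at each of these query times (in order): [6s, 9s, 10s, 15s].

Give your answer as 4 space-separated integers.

Queue lengths at query times:
  query t=6s: backlog = 1
  query t=9s: backlog = 3
  query t=10s: backlog = 3
  query t=15s: backlog = 0

Answer: 1 3 3 0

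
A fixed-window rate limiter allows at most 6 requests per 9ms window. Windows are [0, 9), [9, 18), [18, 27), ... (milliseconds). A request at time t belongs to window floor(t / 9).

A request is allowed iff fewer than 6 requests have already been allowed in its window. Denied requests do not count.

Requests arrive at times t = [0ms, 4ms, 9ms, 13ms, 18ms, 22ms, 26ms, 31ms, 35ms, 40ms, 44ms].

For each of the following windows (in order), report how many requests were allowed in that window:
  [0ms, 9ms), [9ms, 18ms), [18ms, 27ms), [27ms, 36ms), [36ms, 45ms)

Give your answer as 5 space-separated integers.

Processing requests:
  req#1 t=0ms (window 0): ALLOW
  req#2 t=4ms (window 0): ALLOW
  req#3 t=9ms (window 1): ALLOW
  req#4 t=13ms (window 1): ALLOW
  req#5 t=18ms (window 2): ALLOW
  req#6 t=22ms (window 2): ALLOW
  req#7 t=26ms (window 2): ALLOW
  req#8 t=31ms (window 3): ALLOW
  req#9 t=35ms (window 3): ALLOW
  req#10 t=40ms (window 4): ALLOW
  req#11 t=44ms (window 4): ALLOW

Allowed counts by window: 2 2 3 2 2

Answer: 2 2 3 2 2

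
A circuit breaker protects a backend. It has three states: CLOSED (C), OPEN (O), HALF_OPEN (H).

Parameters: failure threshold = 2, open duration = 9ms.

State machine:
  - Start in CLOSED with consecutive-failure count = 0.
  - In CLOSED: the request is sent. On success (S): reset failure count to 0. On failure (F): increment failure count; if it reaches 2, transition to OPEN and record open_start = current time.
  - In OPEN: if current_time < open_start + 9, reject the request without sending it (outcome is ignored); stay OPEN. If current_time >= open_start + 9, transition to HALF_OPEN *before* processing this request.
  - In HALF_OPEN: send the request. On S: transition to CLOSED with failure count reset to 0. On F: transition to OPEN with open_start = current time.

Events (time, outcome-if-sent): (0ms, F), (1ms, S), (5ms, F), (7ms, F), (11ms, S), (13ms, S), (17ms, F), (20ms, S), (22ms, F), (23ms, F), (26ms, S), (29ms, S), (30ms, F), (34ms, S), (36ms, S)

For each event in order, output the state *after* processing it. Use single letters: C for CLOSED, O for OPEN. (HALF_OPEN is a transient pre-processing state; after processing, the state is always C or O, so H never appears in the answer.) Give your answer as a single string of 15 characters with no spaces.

State after each event:
  event#1 t=0ms outcome=F: state=CLOSED
  event#2 t=1ms outcome=S: state=CLOSED
  event#3 t=5ms outcome=F: state=CLOSED
  event#4 t=7ms outcome=F: state=OPEN
  event#5 t=11ms outcome=S: state=OPEN
  event#6 t=13ms outcome=S: state=OPEN
  event#7 t=17ms outcome=F: state=OPEN
  event#8 t=20ms outcome=S: state=OPEN
  event#9 t=22ms outcome=F: state=OPEN
  event#10 t=23ms outcome=F: state=OPEN
  event#11 t=26ms outcome=S: state=CLOSED
  event#12 t=29ms outcome=S: state=CLOSED
  event#13 t=30ms outcome=F: state=CLOSED
  event#14 t=34ms outcome=S: state=CLOSED
  event#15 t=36ms outcome=S: state=CLOSED

Answer: CCCOOOOOOOCCCCC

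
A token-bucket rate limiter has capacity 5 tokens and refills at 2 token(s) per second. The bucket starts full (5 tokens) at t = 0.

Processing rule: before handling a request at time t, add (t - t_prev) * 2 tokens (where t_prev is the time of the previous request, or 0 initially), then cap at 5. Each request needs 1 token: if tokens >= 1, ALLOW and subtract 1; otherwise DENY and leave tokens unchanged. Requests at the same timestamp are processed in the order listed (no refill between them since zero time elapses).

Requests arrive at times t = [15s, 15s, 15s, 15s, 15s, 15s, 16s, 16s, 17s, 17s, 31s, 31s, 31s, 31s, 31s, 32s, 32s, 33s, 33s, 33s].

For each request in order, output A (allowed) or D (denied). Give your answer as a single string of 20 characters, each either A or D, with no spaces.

Answer: AAAAADAAAAAAAAAAAAAD

Derivation:
Simulating step by step:
  req#1 t=15s: ALLOW
  req#2 t=15s: ALLOW
  req#3 t=15s: ALLOW
  req#4 t=15s: ALLOW
  req#5 t=15s: ALLOW
  req#6 t=15s: DENY
  req#7 t=16s: ALLOW
  req#8 t=16s: ALLOW
  req#9 t=17s: ALLOW
  req#10 t=17s: ALLOW
  req#11 t=31s: ALLOW
  req#12 t=31s: ALLOW
  req#13 t=31s: ALLOW
  req#14 t=31s: ALLOW
  req#15 t=31s: ALLOW
  req#16 t=32s: ALLOW
  req#17 t=32s: ALLOW
  req#18 t=33s: ALLOW
  req#19 t=33s: ALLOW
  req#20 t=33s: DENY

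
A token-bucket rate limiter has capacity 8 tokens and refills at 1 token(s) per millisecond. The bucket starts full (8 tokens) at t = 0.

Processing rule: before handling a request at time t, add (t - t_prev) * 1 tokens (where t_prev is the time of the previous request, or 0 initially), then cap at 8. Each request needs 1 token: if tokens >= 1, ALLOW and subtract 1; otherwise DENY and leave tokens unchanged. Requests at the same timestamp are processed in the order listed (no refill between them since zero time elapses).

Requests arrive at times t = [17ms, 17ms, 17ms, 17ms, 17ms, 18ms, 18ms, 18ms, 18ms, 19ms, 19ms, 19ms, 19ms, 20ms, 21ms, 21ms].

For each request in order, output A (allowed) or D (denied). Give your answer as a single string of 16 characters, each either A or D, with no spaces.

Answer: AAAAAAAAAADDDAAD

Derivation:
Simulating step by step:
  req#1 t=17ms: ALLOW
  req#2 t=17ms: ALLOW
  req#3 t=17ms: ALLOW
  req#4 t=17ms: ALLOW
  req#5 t=17ms: ALLOW
  req#6 t=18ms: ALLOW
  req#7 t=18ms: ALLOW
  req#8 t=18ms: ALLOW
  req#9 t=18ms: ALLOW
  req#10 t=19ms: ALLOW
  req#11 t=19ms: DENY
  req#12 t=19ms: DENY
  req#13 t=19ms: DENY
  req#14 t=20ms: ALLOW
  req#15 t=21ms: ALLOW
  req#16 t=21ms: DENY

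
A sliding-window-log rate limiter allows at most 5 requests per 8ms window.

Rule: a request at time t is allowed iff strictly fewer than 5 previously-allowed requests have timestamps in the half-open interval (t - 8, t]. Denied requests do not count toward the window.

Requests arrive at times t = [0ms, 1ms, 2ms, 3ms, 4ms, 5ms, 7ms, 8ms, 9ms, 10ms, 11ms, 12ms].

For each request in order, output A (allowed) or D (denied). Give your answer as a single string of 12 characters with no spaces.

Tracking allowed requests in the window:
  req#1 t=0ms: ALLOW
  req#2 t=1ms: ALLOW
  req#3 t=2ms: ALLOW
  req#4 t=3ms: ALLOW
  req#5 t=4ms: ALLOW
  req#6 t=5ms: DENY
  req#7 t=7ms: DENY
  req#8 t=8ms: ALLOW
  req#9 t=9ms: ALLOW
  req#10 t=10ms: ALLOW
  req#11 t=11ms: ALLOW
  req#12 t=12ms: ALLOW

Answer: AAAAADDAAAAA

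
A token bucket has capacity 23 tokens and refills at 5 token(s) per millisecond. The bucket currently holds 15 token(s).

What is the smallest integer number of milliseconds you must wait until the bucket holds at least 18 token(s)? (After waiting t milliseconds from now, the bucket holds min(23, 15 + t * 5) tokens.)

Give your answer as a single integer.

Answer: 1

Derivation:
Need 15 + t * 5 >= 18, so t >= 3/5.
Smallest integer t = ceil(3/5) = 1.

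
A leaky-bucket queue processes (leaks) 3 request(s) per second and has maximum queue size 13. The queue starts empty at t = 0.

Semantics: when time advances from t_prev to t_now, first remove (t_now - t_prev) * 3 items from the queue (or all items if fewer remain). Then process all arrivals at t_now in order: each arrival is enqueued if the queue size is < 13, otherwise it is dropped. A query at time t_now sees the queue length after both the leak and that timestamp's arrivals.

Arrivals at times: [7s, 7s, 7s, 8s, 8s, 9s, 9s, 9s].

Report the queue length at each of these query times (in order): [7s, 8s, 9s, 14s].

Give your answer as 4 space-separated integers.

Answer: 3 2 3 0

Derivation:
Queue lengths at query times:
  query t=7s: backlog = 3
  query t=8s: backlog = 2
  query t=9s: backlog = 3
  query t=14s: backlog = 0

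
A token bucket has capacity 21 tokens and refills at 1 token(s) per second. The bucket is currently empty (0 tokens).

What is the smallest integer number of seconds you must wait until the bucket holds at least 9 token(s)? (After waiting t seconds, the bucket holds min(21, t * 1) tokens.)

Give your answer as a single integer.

Answer: 9

Derivation:
Need t * 1 >= 9, so t >= 9/1.
Smallest integer t = ceil(9/1) = 9.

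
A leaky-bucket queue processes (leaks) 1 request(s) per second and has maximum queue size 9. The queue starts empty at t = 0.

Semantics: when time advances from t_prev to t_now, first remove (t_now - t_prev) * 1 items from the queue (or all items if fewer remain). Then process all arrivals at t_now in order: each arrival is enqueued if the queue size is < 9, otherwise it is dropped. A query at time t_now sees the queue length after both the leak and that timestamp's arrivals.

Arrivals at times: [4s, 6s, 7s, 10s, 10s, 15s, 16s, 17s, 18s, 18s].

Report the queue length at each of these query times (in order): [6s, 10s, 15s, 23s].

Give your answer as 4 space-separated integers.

Queue lengths at query times:
  query t=6s: backlog = 1
  query t=10s: backlog = 2
  query t=15s: backlog = 1
  query t=23s: backlog = 0

Answer: 1 2 1 0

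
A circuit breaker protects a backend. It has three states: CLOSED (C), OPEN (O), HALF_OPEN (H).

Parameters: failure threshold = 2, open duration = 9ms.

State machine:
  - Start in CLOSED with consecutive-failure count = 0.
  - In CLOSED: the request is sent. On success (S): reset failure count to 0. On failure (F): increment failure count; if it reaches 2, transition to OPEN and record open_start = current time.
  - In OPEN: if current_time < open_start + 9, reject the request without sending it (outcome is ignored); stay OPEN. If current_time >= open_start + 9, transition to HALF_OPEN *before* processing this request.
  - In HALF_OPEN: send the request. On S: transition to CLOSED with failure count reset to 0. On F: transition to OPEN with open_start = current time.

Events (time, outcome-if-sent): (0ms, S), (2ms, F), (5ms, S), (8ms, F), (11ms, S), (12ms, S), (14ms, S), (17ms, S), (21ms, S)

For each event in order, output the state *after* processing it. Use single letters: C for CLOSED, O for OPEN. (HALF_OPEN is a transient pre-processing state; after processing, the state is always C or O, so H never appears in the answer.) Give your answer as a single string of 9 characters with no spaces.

State after each event:
  event#1 t=0ms outcome=S: state=CLOSED
  event#2 t=2ms outcome=F: state=CLOSED
  event#3 t=5ms outcome=S: state=CLOSED
  event#4 t=8ms outcome=F: state=CLOSED
  event#5 t=11ms outcome=S: state=CLOSED
  event#6 t=12ms outcome=S: state=CLOSED
  event#7 t=14ms outcome=S: state=CLOSED
  event#8 t=17ms outcome=S: state=CLOSED
  event#9 t=21ms outcome=S: state=CLOSED

Answer: CCCCCCCCC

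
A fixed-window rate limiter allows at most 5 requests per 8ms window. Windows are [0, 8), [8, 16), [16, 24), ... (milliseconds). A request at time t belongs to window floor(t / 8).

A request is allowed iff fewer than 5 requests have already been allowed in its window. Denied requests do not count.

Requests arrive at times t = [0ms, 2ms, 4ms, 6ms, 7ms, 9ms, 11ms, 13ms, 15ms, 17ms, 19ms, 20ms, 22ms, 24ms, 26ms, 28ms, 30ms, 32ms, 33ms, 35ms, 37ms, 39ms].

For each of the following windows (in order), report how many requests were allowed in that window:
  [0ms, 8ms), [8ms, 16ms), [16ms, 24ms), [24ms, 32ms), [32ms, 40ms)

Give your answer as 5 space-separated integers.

Answer: 5 4 4 4 5

Derivation:
Processing requests:
  req#1 t=0ms (window 0): ALLOW
  req#2 t=2ms (window 0): ALLOW
  req#3 t=4ms (window 0): ALLOW
  req#4 t=6ms (window 0): ALLOW
  req#5 t=7ms (window 0): ALLOW
  req#6 t=9ms (window 1): ALLOW
  req#7 t=11ms (window 1): ALLOW
  req#8 t=13ms (window 1): ALLOW
  req#9 t=15ms (window 1): ALLOW
  req#10 t=17ms (window 2): ALLOW
  req#11 t=19ms (window 2): ALLOW
  req#12 t=20ms (window 2): ALLOW
  req#13 t=22ms (window 2): ALLOW
  req#14 t=24ms (window 3): ALLOW
  req#15 t=26ms (window 3): ALLOW
  req#16 t=28ms (window 3): ALLOW
  req#17 t=30ms (window 3): ALLOW
  req#18 t=32ms (window 4): ALLOW
  req#19 t=33ms (window 4): ALLOW
  req#20 t=35ms (window 4): ALLOW
  req#21 t=37ms (window 4): ALLOW
  req#22 t=39ms (window 4): ALLOW

Allowed counts by window: 5 4 4 4 5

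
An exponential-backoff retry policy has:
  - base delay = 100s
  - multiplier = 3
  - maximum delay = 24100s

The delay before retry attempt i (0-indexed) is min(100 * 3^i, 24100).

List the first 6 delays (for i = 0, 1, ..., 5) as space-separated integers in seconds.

Answer: 100 300 900 2700 8100 24100

Derivation:
Computing each delay:
  i=0: min(100*3^0, 24100) = 100
  i=1: min(100*3^1, 24100) = 300
  i=2: min(100*3^2, 24100) = 900
  i=3: min(100*3^3, 24100) = 2700
  i=4: min(100*3^4, 24100) = 8100
  i=5: min(100*3^5, 24100) = 24100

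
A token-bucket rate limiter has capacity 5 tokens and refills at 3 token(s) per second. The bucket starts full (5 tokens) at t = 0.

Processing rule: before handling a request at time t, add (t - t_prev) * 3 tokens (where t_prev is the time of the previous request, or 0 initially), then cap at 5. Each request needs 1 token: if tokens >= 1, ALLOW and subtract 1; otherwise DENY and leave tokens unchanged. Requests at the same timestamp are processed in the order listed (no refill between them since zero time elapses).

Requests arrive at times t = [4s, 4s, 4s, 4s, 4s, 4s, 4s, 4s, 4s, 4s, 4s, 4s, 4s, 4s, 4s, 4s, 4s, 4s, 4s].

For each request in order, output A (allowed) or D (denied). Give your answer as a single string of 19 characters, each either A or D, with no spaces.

Simulating step by step:
  req#1 t=4s: ALLOW
  req#2 t=4s: ALLOW
  req#3 t=4s: ALLOW
  req#4 t=4s: ALLOW
  req#5 t=4s: ALLOW
  req#6 t=4s: DENY
  req#7 t=4s: DENY
  req#8 t=4s: DENY
  req#9 t=4s: DENY
  req#10 t=4s: DENY
  req#11 t=4s: DENY
  req#12 t=4s: DENY
  req#13 t=4s: DENY
  req#14 t=4s: DENY
  req#15 t=4s: DENY
  req#16 t=4s: DENY
  req#17 t=4s: DENY
  req#18 t=4s: DENY
  req#19 t=4s: DENY

Answer: AAAAADDDDDDDDDDDDDD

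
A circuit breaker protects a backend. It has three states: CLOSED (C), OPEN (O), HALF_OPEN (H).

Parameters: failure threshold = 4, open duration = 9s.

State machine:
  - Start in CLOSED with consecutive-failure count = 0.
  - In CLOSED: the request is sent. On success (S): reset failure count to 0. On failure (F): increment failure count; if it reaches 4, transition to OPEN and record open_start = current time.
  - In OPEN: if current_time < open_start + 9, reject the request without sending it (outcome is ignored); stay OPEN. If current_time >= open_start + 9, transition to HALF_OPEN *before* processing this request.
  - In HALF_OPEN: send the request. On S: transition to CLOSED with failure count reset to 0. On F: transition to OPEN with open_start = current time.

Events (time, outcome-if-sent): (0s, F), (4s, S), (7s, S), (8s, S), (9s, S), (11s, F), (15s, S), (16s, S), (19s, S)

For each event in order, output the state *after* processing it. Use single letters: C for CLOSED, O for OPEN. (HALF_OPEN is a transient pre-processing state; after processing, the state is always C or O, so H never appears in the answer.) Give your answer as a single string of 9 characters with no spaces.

Answer: CCCCCCCCC

Derivation:
State after each event:
  event#1 t=0s outcome=F: state=CLOSED
  event#2 t=4s outcome=S: state=CLOSED
  event#3 t=7s outcome=S: state=CLOSED
  event#4 t=8s outcome=S: state=CLOSED
  event#5 t=9s outcome=S: state=CLOSED
  event#6 t=11s outcome=F: state=CLOSED
  event#7 t=15s outcome=S: state=CLOSED
  event#8 t=16s outcome=S: state=CLOSED
  event#9 t=19s outcome=S: state=CLOSED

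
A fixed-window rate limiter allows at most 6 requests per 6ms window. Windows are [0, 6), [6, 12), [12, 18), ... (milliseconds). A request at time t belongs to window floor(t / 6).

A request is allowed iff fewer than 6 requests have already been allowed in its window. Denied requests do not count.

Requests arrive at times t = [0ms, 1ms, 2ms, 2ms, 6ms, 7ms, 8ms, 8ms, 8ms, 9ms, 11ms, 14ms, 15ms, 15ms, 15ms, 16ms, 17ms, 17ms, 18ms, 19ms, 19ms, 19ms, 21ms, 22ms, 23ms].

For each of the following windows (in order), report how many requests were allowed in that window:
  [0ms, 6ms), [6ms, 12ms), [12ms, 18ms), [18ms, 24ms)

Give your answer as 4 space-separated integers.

Answer: 4 6 6 6

Derivation:
Processing requests:
  req#1 t=0ms (window 0): ALLOW
  req#2 t=1ms (window 0): ALLOW
  req#3 t=2ms (window 0): ALLOW
  req#4 t=2ms (window 0): ALLOW
  req#5 t=6ms (window 1): ALLOW
  req#6 t=7ms (window 1): ALLOW
  req#7 t=8ms (window 1): ALLOW
  req#8 t=8ms (window 1): ALLOW
  req#9 t=8ms (window 1): ALLOW
  req#10 t=9ms (window 1): ALLOW
  req#11 t=11ms (window 1): DENY
  req#12 t=14ms (window 2): ALLOW
  req#13 t=15ms (window 2): ALLOW
  req#14 t=15ms (window 2): ALLOW
  req#15 t=15ms (window 2): ALLOW
  req#16 t=16ms (window 2): ALLOW
  req#17 t=17ms (window 2): ALLOW
  req#18 t=17ms (window 2): DENY
  req#19 t=18ms (window 3): ALLOW
  req#20 t=19ms (window 3): ALLOW
  req#21 t=19ms (window 3): ALLOW
  req#22 t=19ms (window 3): ALLOW
  req#23 t=21ms (window 3): ALLOW
  req#24 t=22ms (window 3): ALLOW
  req#25 t=23ms (window 3): DENY

Allowed counts by window: 4 6 6 6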